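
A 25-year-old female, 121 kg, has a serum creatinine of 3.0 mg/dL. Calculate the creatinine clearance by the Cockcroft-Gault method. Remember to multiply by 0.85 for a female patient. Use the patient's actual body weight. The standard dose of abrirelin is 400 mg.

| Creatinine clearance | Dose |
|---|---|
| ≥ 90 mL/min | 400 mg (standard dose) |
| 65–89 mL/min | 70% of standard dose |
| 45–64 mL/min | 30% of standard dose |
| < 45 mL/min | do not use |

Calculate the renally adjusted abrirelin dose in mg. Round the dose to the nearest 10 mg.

120 mg

CrCl = (140 − 25) × 121 / (72 × 3) × 0.85 = 13915.0 / 216.00 × 0.85 ≈ 54.8 mL/min
CrCl ≈ 55 mL/min → bracket 45–64 mL/min.
30% of 400 mg = 120 mg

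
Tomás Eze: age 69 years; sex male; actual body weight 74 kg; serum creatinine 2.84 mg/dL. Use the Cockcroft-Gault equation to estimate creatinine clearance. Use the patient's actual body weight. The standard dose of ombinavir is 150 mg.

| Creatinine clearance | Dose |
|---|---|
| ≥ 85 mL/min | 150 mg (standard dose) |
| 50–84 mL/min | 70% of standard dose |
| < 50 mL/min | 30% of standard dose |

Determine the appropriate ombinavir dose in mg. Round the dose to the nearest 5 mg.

45 mg

CrCl = (140 − 69) × 74 / (72 × 2.84) = 5254.0 / 204.48 ≈ 25.7 mL/min
CrCl ≈ 26 mL/min → bracket < 50 mL/min.
30% of 150 mg = 45 mg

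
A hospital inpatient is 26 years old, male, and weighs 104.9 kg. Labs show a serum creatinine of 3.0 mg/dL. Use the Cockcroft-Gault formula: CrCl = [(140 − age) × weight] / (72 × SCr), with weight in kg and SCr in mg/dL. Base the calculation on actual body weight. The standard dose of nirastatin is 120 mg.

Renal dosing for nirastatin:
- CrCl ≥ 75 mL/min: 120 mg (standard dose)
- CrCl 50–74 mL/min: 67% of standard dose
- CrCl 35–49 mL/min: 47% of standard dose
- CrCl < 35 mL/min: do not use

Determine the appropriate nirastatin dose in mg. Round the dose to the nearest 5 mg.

80 mg

CrCl = (140 − 26) × 104.9 / (72 × 3) = 11958.6 / 216.00 ≈ 55.4 mL/min
CrCl ≈ 55 mL/min → bracket 50–74 mL/min.
67% of 120 mg = 80.4 mg → 80 mg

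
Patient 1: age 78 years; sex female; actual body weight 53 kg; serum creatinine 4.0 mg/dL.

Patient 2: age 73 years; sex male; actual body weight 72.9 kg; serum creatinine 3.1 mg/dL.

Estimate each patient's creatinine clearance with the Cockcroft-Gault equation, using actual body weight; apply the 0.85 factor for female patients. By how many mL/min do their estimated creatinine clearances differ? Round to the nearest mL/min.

12 mL/min

Patient 1: CrCl = (140 − 78) × 53 / (72 × 4) × 0.85 = 3286.0 / 288.00 × 0.85 ≈ 9.7 mL/min
Patient 2: CrCl = (140 − 73) × 72.9 / (72 × 3.1) = 4884.3 / 223.20 ≈ 21.9 mL/min
|9.7 − 21.9| = 12.2 mL/min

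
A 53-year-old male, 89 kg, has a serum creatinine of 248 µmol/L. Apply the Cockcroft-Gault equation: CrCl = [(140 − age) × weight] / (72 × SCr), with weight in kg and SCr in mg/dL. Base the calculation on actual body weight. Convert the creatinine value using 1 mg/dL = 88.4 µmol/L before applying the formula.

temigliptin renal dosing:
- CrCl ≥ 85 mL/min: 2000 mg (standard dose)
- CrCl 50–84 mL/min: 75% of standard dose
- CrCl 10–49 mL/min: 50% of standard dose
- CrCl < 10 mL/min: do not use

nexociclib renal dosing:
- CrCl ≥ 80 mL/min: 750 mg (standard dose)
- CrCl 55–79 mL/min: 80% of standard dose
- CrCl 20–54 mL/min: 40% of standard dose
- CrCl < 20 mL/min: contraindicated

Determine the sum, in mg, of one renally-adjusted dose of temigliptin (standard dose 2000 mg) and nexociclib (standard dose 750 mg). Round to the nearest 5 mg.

1300 mg

SCr = 248 / 88.4 = 2.805 mg/dL
CrCl = (140 − 53) × 89 / (72 × 2.805) = 7743.0 / 201.96 ≈ 38.3 mL/min
CrCl ≈ 38 mL/min.
temigliptin: 10–49 mL/min → 50% of 2000 mg = 1000 mg.
nexociclib: 20–54 mL/min → 40% of 750 mg = 300 mg.
Total = 1000 + 300 = 1300 mg.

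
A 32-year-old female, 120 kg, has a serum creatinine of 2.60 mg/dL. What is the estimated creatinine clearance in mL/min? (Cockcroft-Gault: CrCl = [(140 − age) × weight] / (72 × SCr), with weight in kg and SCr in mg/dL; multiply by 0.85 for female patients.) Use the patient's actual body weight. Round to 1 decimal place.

58.8 mL/min

CrCl = (140 − 32) × 120 / (72 × 2.6) × 0.85 = 12960.0 / 187.20 × 0.85 ≈ 58.8 mL/min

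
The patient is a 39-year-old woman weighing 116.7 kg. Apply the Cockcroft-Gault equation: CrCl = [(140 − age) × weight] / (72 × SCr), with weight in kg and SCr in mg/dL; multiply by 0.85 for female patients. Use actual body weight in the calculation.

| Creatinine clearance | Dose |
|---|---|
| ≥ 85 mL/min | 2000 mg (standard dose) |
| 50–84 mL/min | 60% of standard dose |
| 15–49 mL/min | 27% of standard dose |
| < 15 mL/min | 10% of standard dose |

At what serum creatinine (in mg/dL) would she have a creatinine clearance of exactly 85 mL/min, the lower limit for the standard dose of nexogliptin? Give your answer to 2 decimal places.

Standard dose requires CrCl ≥ 85 mL/min.
Set (140 − 39) × 116.7 × 0.85 / (72 × SCr) = 85
SCr = (140 − 39) × 116.7 × 0.85 / (72 × 85) = 1.637 mg/dL

1.64 mg/dL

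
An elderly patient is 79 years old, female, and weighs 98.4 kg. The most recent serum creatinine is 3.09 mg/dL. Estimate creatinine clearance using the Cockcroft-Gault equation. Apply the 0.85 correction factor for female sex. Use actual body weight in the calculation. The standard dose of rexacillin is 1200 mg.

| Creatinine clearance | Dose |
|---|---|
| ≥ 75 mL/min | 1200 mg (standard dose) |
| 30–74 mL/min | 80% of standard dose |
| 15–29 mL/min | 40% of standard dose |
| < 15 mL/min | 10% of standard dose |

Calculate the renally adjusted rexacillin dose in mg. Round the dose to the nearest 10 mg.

CrCl = (140 − 79) × 98.4 / (72 × 3.09) × 0.85 = 6002.4 / 222.48 × 0.85 ≈ 22.9 mL/min
CrCl ≈ 23 mL/min → bracket 15–29 mL/min.
40% of 1200 mg = 480 mg

480 mg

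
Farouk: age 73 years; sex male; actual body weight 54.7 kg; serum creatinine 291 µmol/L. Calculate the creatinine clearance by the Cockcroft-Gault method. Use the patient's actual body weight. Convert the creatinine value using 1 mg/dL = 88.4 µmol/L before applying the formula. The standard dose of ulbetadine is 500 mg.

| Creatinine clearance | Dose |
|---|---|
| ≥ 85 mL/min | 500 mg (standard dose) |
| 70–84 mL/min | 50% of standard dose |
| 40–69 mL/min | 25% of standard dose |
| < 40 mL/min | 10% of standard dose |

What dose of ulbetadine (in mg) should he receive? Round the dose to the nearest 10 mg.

SCr = 291 / 88.4 = 3.292 mg/dL
CrCl = (140 − 73) × 54.7 / (72 × 3.292) = 3664.9 / 237.02 ≈ 15.5 mL/min
CrCl ≈ 15 mL/min → bracket < 40 mL/min.
10% of 500 mg = 50 mg

50 mg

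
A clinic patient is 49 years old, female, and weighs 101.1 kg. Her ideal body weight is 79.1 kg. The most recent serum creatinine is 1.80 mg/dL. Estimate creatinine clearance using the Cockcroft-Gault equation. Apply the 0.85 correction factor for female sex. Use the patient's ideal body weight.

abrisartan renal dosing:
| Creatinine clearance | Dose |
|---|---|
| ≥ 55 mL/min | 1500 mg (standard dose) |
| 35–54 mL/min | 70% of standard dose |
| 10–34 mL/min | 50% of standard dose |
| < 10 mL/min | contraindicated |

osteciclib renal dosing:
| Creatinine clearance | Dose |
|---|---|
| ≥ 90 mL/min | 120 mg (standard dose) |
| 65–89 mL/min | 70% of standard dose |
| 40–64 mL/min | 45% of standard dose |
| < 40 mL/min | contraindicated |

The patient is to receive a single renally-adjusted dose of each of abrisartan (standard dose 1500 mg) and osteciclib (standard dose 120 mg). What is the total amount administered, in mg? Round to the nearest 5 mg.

CrCl = (140 − 49) × 79.1 / (72 × 1.8) × 0.85 = 7198.1 / 129.60 × 0.85 ≈ 47.2 mL/min
CrCl ≈ 47 mL/min.
abrisartan: 35–54 mL/min → 70% of 1500 mg = 1050 mg.
osteciclib: 40–64 mL/min → 45% of 120 mg = 54 mg.
Total = 1050 + 54 = 1104 mg.

1105 mg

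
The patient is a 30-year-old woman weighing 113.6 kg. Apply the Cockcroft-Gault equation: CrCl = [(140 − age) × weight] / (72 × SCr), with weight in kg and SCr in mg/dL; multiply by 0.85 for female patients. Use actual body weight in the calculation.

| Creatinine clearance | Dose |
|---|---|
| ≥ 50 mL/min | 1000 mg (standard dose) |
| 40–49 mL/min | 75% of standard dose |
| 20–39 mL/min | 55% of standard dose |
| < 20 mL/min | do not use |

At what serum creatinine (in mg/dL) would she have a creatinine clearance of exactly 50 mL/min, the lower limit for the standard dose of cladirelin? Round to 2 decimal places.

Standard dose requires CrCl ≥ 50 mL/min.
Set (140 − 30) × 113.6 × 0.85 / (72 × SCr) = 50
SCr = (140 − 30) × 113.6 × 0.85 / (72 × 50) = 2.950 mg/dL

2.95 mg/dL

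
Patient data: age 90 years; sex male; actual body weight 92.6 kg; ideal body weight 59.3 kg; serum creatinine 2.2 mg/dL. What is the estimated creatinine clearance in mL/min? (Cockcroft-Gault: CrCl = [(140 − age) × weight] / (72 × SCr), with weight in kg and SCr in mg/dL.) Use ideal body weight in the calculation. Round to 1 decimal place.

CrCl = (140 − 90) × 59.3 / (72 × 2.2) = 2965.0 / 158.40 ≈ 18.7 mL/min

18.7 mL/min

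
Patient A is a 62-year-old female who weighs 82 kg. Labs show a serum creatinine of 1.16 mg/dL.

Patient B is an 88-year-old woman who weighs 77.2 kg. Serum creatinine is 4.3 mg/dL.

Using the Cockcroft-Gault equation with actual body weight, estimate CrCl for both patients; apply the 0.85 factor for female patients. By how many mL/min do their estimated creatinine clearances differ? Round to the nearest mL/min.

Patient A: CrCl = (140 − 62) × 82 / (72 × 1.16) × 0.85 = 6396.0 / 83.52 × 0.85 ≈ 65.1 mL/min
Patient B: CrCl = (140 − 88) × 77.2 / (72 × 4.3) × 0.85 = 4014.4 / 309.60 × 0.85 ≈ 11.0 mL/min
|65.1 − 11.0| = 54.1 mL/min

54 mL/min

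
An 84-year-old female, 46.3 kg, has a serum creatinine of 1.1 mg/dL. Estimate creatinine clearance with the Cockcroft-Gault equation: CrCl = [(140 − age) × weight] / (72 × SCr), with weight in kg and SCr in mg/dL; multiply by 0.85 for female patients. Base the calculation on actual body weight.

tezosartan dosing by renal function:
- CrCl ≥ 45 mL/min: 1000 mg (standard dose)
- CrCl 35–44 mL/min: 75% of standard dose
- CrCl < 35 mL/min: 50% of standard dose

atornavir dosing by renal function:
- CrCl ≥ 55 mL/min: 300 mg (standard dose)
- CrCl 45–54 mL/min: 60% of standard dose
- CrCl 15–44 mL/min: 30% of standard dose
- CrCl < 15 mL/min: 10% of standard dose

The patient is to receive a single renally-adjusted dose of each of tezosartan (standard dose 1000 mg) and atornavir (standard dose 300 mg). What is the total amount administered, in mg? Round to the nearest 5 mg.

590 mg

CrCl = (140 − 84) × 46.3 / (72 × 1.1) × 0.85 = 2592.8 / 79.20 × 0.85 ≈ 27.8 mL/min
CrCl ≈ 28 mL/min.
tezosartan: < 35 mL/min → 50% of 1000 mg = 500 mg.
atornavir: 15–44 mL/min → 30% of 300 mg = 90 mg.
Total = 500 + 90 = 590 mg.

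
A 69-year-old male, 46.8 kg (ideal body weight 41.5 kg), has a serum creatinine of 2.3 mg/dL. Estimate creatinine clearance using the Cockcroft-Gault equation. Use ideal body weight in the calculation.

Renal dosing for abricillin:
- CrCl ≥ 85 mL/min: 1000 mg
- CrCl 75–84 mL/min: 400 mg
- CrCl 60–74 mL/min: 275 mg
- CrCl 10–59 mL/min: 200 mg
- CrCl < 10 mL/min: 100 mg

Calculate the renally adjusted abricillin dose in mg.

200 mg

CrCl = (140 − 69) × 41.5 / (72 × 2.3) = 2946.5 / 165.60 ≈ 17.8 mL/min
CrCl ≈ 18 mL/min → bracket 10–59 mL/min.
Dose for this bracket: 200 mg.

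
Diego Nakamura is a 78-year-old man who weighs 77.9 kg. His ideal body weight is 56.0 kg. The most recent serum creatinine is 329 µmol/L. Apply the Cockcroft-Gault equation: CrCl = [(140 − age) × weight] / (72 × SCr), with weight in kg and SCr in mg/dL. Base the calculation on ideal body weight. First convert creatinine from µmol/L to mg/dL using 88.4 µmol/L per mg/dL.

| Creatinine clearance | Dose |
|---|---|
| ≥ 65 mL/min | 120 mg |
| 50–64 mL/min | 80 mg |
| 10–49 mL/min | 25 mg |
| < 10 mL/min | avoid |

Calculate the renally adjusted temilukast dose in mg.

SCr = 329 / 88.4 = 3.722 mg/dL
CrCl = (140 − 78) × 56 / (72 × 3.722) = 3472.0 / 267.98 ≈ 13.0 mL/min
CrCl ≈ 13 mL/min → bracket 10–49 mL/min.
Dose for this bracket: 25 mg.

25 mg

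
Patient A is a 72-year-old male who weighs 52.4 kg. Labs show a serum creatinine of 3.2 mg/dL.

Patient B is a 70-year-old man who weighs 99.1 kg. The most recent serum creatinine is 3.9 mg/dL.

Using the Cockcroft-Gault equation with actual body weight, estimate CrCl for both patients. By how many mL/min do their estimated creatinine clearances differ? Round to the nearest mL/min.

Patient A: CrCl = (140 − 72) × 52.4 / (72 × 3.2) = 3563.2 / 230.40 ≈ 15.5 mL/min
Patient B: CrCl = (140 − 70) × 99.1 / (72 × 3.9) = 6937.0 / 280.80 ≈ 24.7 mL/min
|15.5 − 24.7| = 9.2 mL/min

9 mL/min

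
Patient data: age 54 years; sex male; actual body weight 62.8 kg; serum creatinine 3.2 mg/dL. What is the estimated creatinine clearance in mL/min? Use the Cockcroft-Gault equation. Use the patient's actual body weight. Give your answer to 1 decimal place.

23.4 mL/min

CrCl = (140 − 54) × 62.8 / (72 × 3.2) = 5400.8 / 230.40 ≈ 23.4 mL/min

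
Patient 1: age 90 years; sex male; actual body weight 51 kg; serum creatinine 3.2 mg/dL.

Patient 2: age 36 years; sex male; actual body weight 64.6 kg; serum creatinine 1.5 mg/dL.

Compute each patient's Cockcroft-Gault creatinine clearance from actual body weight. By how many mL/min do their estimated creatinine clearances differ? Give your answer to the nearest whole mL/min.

Patient 1: CrCl = (140 − 90) × 51 / (72 × 3.2) = 2550.0 / 230.40 ≈ 11.1 mL/min
Patient 2: CrCl = (140 − 36) × 64.6 / (72 × 1.5) = 6718.4 / 108.00 ≈ 62.2 mL/min
|11.1 − 62.2| = 51.1 mL/min

51 mL/min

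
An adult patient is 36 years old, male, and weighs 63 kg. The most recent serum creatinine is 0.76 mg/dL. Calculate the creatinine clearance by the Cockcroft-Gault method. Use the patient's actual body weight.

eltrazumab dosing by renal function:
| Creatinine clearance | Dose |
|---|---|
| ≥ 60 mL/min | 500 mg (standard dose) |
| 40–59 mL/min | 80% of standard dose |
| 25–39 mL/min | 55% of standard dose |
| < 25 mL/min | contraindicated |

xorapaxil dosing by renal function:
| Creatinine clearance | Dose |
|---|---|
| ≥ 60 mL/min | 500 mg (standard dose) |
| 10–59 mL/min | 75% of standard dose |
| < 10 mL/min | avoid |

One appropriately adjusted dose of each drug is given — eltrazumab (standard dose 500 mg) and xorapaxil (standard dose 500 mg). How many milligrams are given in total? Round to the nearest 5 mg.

CrCl = (140 − 36) × 63 / (72 × 0.76) = 6552.0 / 54.72 ≈ 119.7 mL/min
CrCl ≈ 120 mL/min.
eltrazumab: ≥ 60 mL/min → 100% of 500 mg = 500 mg.
xorapaxil: ≥ 60 mL/min → 100% of 500 mg = 500 mg.
Total = 500 + 500 = 1000 mg.

1000 mg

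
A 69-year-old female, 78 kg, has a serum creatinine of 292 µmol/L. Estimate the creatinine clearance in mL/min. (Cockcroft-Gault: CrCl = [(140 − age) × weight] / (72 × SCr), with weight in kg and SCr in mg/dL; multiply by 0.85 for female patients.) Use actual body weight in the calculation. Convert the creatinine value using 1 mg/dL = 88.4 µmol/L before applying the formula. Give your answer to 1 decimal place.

SCr = 292 / 88.4 = 3.303 mg/dL
CrCl = (140 − 69) × 78 / (72 × 3.303) × 0.85 = 5538.0 / 237.82 × 0.85 ≈ 19.8 mL/min

19.8 mL/min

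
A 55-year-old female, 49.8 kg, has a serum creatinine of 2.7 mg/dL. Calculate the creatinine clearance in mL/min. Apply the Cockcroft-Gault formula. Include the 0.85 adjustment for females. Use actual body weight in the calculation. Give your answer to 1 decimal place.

CrCl = (140 − 55) × 49.8 / (72 × 2.7) × 0.85 = 4233.0 / 194.40 × 0.85 ≈ 18.5 mL/min

18.5 mL/min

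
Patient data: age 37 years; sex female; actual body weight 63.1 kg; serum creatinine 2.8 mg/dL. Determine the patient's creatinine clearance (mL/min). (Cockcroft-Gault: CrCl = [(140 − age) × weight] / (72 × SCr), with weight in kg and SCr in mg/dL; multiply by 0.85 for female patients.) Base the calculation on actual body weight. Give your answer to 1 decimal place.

CrCl = (140 − 37) × 63.1 / (72 × 2.8) × 0.85 = 6499.3 / 201.60 × 0.85 ≈ 27.4 mL/min

27.4 mL/min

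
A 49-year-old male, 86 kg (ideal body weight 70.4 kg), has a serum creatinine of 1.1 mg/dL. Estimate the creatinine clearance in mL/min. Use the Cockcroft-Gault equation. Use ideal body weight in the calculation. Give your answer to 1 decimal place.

80.9 mL/min

CrCl = (140 − 49) × 70.4 / (72 × 1.1) = 6406.4 / 79.20 ≈ 80.9 mL/min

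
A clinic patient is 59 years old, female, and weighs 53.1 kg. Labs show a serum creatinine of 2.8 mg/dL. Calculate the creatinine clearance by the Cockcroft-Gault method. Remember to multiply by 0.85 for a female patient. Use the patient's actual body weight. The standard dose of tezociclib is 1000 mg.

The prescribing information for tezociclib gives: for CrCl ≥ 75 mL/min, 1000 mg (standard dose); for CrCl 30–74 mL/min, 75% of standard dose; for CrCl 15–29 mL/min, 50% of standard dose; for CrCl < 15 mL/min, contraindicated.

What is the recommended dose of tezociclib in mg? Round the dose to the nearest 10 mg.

500 mg

CrCl = (140 − 59) × 53.1 / (72 × 2.8) × 0.85 = 4301.1 / 201.60 × 0.85 ≈ 18.1 mL/min
CrCl ≈ 18 mL/min → bracket 15–29 mL/min.
50% of 1000 mg = 500 mg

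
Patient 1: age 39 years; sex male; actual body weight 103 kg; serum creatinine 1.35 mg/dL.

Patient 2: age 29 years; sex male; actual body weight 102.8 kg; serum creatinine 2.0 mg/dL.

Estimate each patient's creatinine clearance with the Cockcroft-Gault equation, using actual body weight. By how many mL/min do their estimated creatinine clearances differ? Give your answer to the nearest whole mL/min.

28 mL/min

Patient 1: CrCl = (140 − 39) × 103 / (72 × 1.35) = 10403.0 / 97.20 ≈ 107.0 mL/min
Patient 2: CrCl = (140 − 29) × 102.8 / (72 × 2) = 11410.8 / 144.00 ≈ 79.2 mL/min
|107.0 − 79.2| = 27.8 mL/min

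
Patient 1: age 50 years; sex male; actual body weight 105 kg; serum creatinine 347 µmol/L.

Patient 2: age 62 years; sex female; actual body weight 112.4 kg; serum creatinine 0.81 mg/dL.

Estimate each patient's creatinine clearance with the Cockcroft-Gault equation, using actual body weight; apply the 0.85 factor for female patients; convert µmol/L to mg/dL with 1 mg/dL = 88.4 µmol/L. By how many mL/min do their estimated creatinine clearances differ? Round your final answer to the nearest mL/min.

Patient 1: SCr = 347 / 88.4 = 3.925 mg/dL
Patient 1: CrCl = (140 − 50) × 105 / (72 × 3.925) = 9450.0 / 282.60 ≈ 33.4 mL/min
Patient 2: CrCl = (140 − 62) × 112.4 / (72 × 0.81) × 0.85 = 8767.2 / 58.32 × 0.85 ≈ 127.8 mL/min
|33.4 − 127.8| = 94.4 mL/min

94 mL/min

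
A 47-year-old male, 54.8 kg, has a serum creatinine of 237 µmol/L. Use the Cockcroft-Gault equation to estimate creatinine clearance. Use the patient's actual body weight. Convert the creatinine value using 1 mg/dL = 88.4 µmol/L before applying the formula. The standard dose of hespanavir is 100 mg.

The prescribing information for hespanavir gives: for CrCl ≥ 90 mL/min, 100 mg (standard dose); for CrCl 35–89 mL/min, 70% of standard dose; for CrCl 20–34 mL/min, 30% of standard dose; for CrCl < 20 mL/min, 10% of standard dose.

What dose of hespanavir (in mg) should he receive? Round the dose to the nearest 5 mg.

SCr = 237 / 88.4 = 2.681 mg/dL
CrCl = (140 − 47) × 54.8 / (72 × 2.681) = 5096.4 / 193.03 ≈ 26.4 mL/min
CrCl ≈ 26 mL/min → bracket 20–34 mL/min.
30% of 100 mg = 30 mg

30 mg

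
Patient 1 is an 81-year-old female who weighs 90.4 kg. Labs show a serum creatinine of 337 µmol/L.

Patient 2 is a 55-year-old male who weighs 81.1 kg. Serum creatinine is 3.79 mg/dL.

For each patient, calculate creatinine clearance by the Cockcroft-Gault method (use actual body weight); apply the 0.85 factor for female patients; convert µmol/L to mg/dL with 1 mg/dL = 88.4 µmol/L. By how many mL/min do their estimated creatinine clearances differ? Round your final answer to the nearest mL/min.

9 mL/min

Patient 1: SCr = 337 / 88.4 = 3.812 mg/dL
Patient 1: CrCl = (140 − 81) × 90.4 / (72 × 3.812) × 0.85 = 5333.6 / 274.46 × 0.85 ≈ 16.5 mL/min
Patient 2: CrCl = (140 − 55) × 81.1 / (72 × 3.79) = 6893.5 / 272.88 ≈ 25.3 mL/min
|16.5 − 25.3| = 8.8 mL/min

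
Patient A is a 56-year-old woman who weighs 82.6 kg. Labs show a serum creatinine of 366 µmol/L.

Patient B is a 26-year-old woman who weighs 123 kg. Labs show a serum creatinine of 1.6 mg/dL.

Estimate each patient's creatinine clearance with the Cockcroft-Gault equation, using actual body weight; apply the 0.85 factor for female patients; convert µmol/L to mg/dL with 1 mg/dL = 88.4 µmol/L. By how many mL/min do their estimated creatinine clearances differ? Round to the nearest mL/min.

84 mL/min

Patient A: SCr = 366 / 88.4 = 4.14 mg/dL
Patient A: CrCl = (140 − 56) × 82.6 / (72 × 4.14) × 0.85 = 6938.4 / 298.08 × 0.85 ≈ 19.8 mL/min
Patient B: CrCl = (140 − 26) × 123 / (72 × 1.6) × 0.85 = 14022.0 / 115.20 × 0.85 ≈ 103.5 mL/min
|19.8 − 103.5| = 83.7 mL/min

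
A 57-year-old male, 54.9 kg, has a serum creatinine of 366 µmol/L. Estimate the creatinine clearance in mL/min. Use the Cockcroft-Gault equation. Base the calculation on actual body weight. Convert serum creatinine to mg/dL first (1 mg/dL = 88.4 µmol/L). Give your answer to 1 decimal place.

SCr = 366 / 88.4 = 4.14 mg/dL
CrCl = (140 − 57) × 54.9 / (72 × 4.14) = 4556.7 / 298.08 ≈ 15.3 mL/min

15.3 mL/min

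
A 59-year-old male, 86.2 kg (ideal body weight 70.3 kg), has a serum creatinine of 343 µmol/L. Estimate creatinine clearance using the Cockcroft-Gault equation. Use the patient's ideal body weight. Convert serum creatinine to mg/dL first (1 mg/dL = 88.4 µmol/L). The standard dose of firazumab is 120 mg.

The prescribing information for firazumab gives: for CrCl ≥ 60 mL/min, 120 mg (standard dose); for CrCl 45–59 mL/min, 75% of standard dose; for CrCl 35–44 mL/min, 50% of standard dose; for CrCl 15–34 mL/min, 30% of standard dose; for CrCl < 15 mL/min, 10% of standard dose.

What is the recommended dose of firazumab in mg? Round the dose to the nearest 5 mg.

SCr = 343 / 88.4 = 3.88 mg/dL
CrCl = (140 − 59) × 70.3 / (72 × 3.88) = 5694.3 / 279.36 ≈ 20.4 mL/min
CrCl ≈ 20 mL/min → bracket 15–34 mL/min.
30% of 120 mg = 36 mg → 35 mg

35 mg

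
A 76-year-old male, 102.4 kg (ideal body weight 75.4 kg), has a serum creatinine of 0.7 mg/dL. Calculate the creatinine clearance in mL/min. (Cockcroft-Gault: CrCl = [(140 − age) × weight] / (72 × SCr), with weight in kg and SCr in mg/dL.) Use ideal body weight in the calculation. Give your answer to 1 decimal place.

CrCl = (140 − 76) × 75.4 / (72 × 0.7) = 4825.6 / 50.40 ≈ 95.7 mL/min

95.7 mL/min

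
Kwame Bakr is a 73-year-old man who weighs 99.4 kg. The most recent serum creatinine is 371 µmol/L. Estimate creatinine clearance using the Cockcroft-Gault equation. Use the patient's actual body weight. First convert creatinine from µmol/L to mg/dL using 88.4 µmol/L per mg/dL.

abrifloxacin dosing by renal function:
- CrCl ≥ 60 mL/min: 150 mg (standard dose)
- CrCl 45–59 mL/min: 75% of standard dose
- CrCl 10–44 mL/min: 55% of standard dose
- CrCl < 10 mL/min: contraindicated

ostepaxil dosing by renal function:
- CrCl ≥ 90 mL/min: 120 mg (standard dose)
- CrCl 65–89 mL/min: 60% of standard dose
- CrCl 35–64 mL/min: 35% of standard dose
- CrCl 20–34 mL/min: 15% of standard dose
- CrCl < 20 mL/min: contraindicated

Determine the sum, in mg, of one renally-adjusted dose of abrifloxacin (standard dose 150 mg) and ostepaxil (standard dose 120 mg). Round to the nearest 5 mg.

100 mg

SCr = 371 / 88.4 = 4.197 mg/dL
CrCl = (140 − 73) × 99.4 / (72 × 4.197) = 6659.8 / 302.18 ≈ 22.0 mL/min
CrCl ≈ 22 mL/min.
abrifloxacin: 10–44 mL/min → 55% of 150 mg = 82.5 mg.
ostepaxil: 20–34 mL/min → 15% of 120 mg = 18 mg.
Total = 82.5 + 18 = 100.5 mg.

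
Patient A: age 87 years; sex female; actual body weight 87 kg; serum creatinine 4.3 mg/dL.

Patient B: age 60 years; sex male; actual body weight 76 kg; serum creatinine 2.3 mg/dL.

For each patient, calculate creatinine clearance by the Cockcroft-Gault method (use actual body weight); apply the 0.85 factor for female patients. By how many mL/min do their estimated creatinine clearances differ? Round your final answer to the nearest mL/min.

24 mL/min

Patient A: CrCl = (140 − 87) × 87 / (72 × 4.3) × 0.85 = 4611.0 / 309.60 × 0.85 ≈ 12.7 mL/min
Patient B: CrCl = (140 − 60) × 76 / (72 × 2.3) = 6080.0 / 165.60 ≈ 36.7 mL/min
|12.7 − 36.7| = 24.0 mL/min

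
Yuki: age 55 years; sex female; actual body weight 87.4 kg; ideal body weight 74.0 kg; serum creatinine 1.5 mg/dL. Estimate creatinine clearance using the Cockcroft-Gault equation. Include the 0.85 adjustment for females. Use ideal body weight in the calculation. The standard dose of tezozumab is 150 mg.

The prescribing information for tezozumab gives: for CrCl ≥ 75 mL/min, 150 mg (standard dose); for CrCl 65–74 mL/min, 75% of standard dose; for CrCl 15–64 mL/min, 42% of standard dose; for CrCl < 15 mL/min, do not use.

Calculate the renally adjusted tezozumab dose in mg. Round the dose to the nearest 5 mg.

CrCl = (140 − 55) × 74 / (72 × 1.5) × 0.85 = 6290.0 / 108.00 × 0.85 ≈ 49.5 mL/min
CrCl ≈ 50 mL/min → bracket 15–64 mL/min.
42% of 150 mg = 63 mg → 65 mg

65 mg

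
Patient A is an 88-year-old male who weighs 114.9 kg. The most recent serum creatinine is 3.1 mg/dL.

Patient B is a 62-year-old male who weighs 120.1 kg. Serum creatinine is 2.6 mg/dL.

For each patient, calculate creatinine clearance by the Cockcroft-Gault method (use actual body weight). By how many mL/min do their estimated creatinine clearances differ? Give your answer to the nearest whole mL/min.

Patient A: CrCl = (140 − 88) × 114.9 / (72 × 3.1) = 5974.8 / 223.20 ≈ 26.8 mL/min
Patient B: CrCl = (140 − 62) × 120.1 / (72 × 2.6) = 9367.8 / 187.20 ≈ 50.0 mL/min
|26.8 − 50.0| = 23.2 mL/min

23 mL/min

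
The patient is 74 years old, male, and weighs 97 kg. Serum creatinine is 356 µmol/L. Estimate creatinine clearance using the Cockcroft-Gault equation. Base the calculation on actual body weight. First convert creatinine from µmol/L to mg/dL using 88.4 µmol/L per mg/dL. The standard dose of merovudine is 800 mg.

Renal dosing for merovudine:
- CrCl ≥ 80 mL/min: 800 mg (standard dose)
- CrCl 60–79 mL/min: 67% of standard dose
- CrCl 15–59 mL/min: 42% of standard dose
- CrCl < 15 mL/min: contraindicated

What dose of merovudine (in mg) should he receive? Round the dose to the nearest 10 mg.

SCr = 356 / 88.4 = 4.027 mg/dL
CrCl = (140 − 74) × 97 / (72 × 4.027) = 6402.0 / 289.94 ≈ 22.1 mL/min
CrCl ≈ 22 mL/min → bracket 15–59 mL/min.
42% of 800 mg = 336 mg → 340 mg

340 mg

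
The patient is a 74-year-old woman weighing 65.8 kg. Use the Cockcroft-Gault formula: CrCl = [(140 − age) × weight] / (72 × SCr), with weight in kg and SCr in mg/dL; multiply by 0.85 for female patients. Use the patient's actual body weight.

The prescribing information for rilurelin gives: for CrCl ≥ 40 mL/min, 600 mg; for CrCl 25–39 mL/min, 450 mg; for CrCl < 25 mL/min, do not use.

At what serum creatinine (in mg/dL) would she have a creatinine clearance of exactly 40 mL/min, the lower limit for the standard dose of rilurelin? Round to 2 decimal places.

Standard dose requires CrCl ≥ 40 mL/min.
Set (140 − 74) × 65.8 × 0.85 / (72 × SCr) = 40
SCr = (140 − 74) × 65.8 × 0.85 / (72 × 40) = 1.282 mg/dL

1.28 mg/dL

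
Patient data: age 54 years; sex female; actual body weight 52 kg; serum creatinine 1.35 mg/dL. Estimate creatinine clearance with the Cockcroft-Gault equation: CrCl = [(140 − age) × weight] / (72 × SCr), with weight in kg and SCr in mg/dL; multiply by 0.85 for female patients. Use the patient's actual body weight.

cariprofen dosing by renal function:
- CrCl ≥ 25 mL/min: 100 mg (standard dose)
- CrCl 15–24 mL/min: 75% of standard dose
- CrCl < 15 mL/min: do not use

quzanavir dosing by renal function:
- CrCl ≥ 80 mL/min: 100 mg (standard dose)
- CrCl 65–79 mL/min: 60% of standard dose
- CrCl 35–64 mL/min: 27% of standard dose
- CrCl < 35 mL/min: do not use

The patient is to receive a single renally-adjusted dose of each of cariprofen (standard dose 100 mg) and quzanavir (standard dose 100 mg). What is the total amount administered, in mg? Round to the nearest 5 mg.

125 mg

CrCl = (140 − 54) × 52 / (72 × 1.35) × 0.85 = 4472.0 / 97.20 × 0.85 ≈ 39.1 mL/min
CrCl ≈ 39 mL/min.
cariprofen: ≥ 25 mL/min → 100% of 100 mg = 100 mg.
quzanavir: 35–64 mL/min → 27% of 100 mg = 27 mg.
Total = 100 + 27 = 127 mg.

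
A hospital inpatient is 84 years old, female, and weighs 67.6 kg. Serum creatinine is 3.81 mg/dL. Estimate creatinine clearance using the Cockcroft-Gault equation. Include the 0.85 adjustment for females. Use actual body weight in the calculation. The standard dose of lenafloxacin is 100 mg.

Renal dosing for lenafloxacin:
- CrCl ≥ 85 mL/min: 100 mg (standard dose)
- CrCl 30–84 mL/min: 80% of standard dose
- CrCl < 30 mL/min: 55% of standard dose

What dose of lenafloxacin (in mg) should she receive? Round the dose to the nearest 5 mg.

CrCl = (140 − 84) × 67.6 / (72 × 3.81) × 0.85 = 3785.6 / 274.32 × 0.85 ≈ 11.7 mL/min
CrCl ≈ 12 mL/min → bracket < 30 mL/min.
55% of 100 mg = 55 mg

55 mg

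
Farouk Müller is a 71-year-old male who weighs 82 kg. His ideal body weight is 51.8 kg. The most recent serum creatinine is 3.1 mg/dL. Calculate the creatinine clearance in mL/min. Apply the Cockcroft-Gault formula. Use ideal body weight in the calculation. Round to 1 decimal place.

CrCl = (140 − 71) × 51.8 / (72 × 3.1) = 3574.2 / 223.20 ≈ 16.0 mL/min

16.0 mL/min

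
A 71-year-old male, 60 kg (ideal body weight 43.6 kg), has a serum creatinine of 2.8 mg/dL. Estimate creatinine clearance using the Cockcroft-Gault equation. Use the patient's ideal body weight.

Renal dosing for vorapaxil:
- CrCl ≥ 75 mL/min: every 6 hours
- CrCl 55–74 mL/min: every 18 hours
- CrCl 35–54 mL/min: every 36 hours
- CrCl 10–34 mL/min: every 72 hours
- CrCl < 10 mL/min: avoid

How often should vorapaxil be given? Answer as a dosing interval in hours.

CrCl = (140 − 71) × 43.6 / (72 × 2.8) = 3008.4 / 201.60 ≈ 14.9 mL/min
CrCl ≈ 15 mL/min → bracket 10–34 mL/min → every 72 hours.

every 72 hours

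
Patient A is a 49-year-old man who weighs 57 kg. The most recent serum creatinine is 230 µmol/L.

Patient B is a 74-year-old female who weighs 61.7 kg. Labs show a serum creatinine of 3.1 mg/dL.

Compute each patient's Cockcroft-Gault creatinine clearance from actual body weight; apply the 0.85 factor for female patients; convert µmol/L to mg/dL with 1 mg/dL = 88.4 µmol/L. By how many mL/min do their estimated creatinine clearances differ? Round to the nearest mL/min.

12 mL/min

Patient A: SCr = 230 / 88.4 = 2.602 mg/dL
Patient A: CrCl = (140 − 49) × 57 / (72 × 2.602) = 5187.0 / 187.34 ≈ 27.7 mL/min
Patient B: CrCl = (140 − 74) × 61.7 / (72 × 3.1) × 0.85 = 4072.2 / 223.20 × 0.85 ≈ 15.5 mL/min
|27.7 − 15.5| = 12.2 mL/min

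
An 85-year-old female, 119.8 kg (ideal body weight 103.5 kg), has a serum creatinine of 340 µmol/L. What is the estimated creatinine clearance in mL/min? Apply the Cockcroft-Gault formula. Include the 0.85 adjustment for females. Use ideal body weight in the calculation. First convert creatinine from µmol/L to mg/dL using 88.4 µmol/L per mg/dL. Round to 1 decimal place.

SCr = 340 / 88.4 = 3.846 mg/dL
CrCl = (140 − 85) × 103.5 / (72 × 3.846) × 0.85 = 5692.5 / 276.91 × 0.85 ≈ 17.5 mL/min

17.5 mL/min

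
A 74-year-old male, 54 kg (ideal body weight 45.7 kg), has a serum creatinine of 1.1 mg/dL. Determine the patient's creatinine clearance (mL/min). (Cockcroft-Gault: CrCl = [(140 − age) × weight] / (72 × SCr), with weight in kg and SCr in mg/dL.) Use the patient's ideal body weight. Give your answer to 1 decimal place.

CrCl = (140 − 74) × 45.7 / (72 × 1.1) = 3016.2 / 79.20 ≈ 38.1 mL/min

38.1 mL/min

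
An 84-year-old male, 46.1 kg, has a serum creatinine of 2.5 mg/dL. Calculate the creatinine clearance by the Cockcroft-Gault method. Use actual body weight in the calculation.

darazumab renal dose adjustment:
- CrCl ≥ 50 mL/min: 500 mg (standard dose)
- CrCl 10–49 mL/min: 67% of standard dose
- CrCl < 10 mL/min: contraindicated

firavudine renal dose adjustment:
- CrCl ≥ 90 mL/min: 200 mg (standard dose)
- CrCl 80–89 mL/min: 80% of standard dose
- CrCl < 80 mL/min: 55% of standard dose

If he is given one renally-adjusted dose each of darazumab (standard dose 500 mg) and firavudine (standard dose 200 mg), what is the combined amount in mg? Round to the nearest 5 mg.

445 mg

CrCl = (140 − 84) × 46.1 / (72 × 2.5) = 2581.6 / 180.00 ≈ 14.3 mL/min
CrCl ≈ 14 mL/min.
darazumab: 10–49 mL/min → 67% of 500 mg = 335 mg.
firavudine: < 80 mL/min → 55% of 200 mg = 110 mg.
Total = 335 + 110 = 445 mg.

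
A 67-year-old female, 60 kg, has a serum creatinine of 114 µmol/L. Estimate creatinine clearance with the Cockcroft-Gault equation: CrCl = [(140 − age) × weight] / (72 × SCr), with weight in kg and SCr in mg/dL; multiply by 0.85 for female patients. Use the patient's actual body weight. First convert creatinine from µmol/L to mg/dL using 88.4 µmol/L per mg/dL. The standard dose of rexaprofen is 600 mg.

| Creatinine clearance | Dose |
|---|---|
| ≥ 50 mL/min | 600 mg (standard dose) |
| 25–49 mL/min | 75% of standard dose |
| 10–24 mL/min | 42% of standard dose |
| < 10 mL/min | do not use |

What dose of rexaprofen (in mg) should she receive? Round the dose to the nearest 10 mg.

SCr = 114 / 88.4 = 1.29 mg/dL
CrCl = (140 − 67) × 60 / (72 × 1.29) × 0.85 = 4380.0 / 92.88 × 0.85 ≈ 40.1 mL/min
CrCl ≈ 40 mL/min → bracket 25–49 mL/min.
75% of 600 mg = 450 mg

450 mg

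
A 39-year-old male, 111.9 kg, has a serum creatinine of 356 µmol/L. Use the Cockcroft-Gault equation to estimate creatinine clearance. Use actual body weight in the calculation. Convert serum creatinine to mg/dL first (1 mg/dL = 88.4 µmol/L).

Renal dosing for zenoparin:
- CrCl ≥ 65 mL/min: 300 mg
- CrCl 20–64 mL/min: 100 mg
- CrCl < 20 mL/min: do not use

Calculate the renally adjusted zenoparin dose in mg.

SCr = 356 / 88.4 = 4.027 mg/dL
CrCl = (140 − 39) × 111.9 / (72 × 4.027) = 11301.9 / 289.94 ≈ 39.0 mL/min
CrCl ≈ 39 mL/min → bracket 20–64 mL/min.
Dose for this bracket: 100 mg.

100 mg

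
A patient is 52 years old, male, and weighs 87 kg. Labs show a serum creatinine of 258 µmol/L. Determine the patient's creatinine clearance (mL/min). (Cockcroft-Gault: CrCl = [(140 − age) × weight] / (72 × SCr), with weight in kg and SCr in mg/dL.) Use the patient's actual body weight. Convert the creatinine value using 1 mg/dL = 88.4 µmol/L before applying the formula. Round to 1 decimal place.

36.4 mL/min

SCr = 258 / 88.4 = 2.919 mg/dL
CrCl = (140 − 52) × 87 / (72 × 2.919) = 7656.0 / 210.17 ≈ 36.4 mL/min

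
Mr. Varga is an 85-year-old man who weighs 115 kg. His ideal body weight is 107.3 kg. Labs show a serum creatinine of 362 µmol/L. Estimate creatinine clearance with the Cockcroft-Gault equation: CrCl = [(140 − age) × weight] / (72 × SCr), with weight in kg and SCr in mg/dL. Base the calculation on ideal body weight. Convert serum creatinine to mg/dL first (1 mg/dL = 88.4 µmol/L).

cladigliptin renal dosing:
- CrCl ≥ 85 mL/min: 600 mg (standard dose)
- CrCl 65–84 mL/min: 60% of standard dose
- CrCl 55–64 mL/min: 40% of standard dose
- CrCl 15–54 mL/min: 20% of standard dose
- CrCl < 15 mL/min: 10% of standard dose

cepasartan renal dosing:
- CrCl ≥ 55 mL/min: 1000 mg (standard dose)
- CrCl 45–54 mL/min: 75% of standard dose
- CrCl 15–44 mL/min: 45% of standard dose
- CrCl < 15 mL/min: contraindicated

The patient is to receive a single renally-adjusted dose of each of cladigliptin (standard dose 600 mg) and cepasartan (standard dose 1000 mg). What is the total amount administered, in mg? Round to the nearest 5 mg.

SCr = 362 / 88.4 = 4.095 mg/dL
CrCl = (140 − 85) × 107.3 / (72 × 4.095) = 5901.5 / 294.84 ≈ 20.0 mL/min
CrCl ≈ 20 mL/min.
cladigliptin: 15–54 mL/min → 20% of 600 mg = 120 mg.
cepasartan: 15–44 mL/min → 45% of 1000 mg = 450 mg.
Total = 120 + 450 = 570 mg.

570 mg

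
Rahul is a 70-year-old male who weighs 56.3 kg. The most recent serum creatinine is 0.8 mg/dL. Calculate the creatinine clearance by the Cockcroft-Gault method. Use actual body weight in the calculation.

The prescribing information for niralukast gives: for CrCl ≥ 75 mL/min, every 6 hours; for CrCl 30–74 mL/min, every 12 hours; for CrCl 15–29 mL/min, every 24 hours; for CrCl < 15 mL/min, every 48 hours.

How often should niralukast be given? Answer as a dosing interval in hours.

every 12 hours

CrCl = (140 − 70) × 56.3 / (72 × 0.8) = 3941.0 / 57.60 ≈ 68.4 mL/min
CrCl ≈ 68 mL/min → bracket 30–74 mL/min → every 12 hours.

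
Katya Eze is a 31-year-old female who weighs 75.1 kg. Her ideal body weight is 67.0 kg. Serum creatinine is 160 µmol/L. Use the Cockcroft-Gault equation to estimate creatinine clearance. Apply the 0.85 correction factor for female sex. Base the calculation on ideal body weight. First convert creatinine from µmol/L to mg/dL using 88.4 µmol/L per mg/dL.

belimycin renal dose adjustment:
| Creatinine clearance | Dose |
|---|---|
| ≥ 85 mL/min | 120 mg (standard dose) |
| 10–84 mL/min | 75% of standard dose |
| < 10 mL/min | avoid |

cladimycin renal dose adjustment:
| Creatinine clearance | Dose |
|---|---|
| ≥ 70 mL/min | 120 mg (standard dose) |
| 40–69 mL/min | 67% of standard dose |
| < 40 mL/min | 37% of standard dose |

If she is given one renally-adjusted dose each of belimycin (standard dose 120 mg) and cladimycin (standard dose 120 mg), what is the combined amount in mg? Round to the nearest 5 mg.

170 mg

SCr = 160 / 88.4 = 1.81 mg/dL
CrCl = (140 − 31) × 67 / (72 × 1.81) × 0.85 = 7303.0 / 130.32 × 0.85 ≈ 47.6 mL/min
CrCl ≈ 48 mL/min.
belimycin: 10–84 mL/min → 75% of 120 mg = 90 mg.
cladimycin: 40–69 mL/min → 67% of 120 mg = 80.4 mg.
Total = 90 + 80.4 = 170.4 mg.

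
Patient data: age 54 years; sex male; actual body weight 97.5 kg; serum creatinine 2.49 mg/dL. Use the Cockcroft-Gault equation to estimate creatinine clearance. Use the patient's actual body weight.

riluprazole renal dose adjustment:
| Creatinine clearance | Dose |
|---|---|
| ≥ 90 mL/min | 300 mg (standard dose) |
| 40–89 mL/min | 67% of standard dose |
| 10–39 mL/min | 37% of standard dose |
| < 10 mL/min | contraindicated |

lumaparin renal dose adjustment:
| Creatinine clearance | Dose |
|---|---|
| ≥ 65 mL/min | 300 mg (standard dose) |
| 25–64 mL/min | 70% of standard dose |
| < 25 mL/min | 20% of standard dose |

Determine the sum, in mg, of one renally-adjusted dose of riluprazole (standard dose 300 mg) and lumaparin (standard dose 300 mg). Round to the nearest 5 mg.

CrCl = (140 − 54) × 97.5 / (72 × 2.49) = 8385.0 / 179.28 ≈ 46.8 mL/min
CrCl ≈ 47 mL/min.
riluprazole: 40–89 mL/min → 67% of 300 mg = 201 mg.
lumaparin: 25–64 mL/min → 70% of 300 mg = 210 mg.
Total = 201 + 210 = 411 mg.

410 mg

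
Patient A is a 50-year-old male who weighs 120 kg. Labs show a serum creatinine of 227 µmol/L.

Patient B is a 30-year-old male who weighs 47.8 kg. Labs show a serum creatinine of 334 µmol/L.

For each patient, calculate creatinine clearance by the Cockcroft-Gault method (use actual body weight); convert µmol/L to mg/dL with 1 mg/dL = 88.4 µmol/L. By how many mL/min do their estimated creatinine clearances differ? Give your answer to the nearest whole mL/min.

39 mL/min

Patient A: SCr = 227 / 88.4 = 2.568 mg/dL
Patient A: CrCl = (140 − 50) × 120 / (72 × 2.568) = 10800.0 / 184.90 ≈ 58.4 mL/min
Patient B: SCr = 334 / 88.4 = 3.778 mg/dL
Patient B: CrCl = (140 − 30) × 47.8 / (72 × 3.778) = 5258.0 / 272.02 ≈ 19.3 mL/min
|58.4 − 19.3| = 39.1 mL/min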